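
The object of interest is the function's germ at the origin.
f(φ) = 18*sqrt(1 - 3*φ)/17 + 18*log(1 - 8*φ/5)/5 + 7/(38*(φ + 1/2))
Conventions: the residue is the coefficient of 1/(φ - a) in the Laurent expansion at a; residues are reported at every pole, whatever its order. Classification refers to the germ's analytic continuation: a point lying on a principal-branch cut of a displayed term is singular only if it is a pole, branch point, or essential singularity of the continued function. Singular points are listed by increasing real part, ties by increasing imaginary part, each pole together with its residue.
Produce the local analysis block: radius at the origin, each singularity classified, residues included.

Denominator factor (φ + 1/2): pole of order 1 at -1/2, modulus 1/2.
Branch term (18/17)*sqrt(1 - φ/(1/3)): its argument vanishes at φ = 1/3, a square-root branch point, modulus 1/3.
Branch term (18/5)*log(1 - φ/(5/8)): its argument vanishes at φ = 5/8, a logarithmic branch point, modulus 5/8.
The radius of convergence is the smallest modulus among the singular points: 1/3.
The branch terms are analytic at -1/2 and contribute nothing to the residue; only the rational part matters.
At the order-1 pole -1/2 set g(φ) = (φ - (-1/2))*(rational part) = 7/38.
Simple pole: residue = g(a) at a = -1/2, which is 7/38.
List the singular points by increasing real part (a conjugate pair: the negative imaginary part first).

Radius of convergence at 0: 1/3.
At -1/2: a pole of order 1; residue 7/38.
At 1/3: an algebraic (square-root) branch point.
At 5/8: a logarithmic branch point.


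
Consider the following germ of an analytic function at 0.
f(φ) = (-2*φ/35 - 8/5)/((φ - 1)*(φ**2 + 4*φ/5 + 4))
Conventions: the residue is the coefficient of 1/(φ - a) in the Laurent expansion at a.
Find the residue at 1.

At the order-1 pole 1 set g(φ) = (φ - (1))*f(φ) = (-2*φ/35 - 8/5)/(φ**2 + 4*φ/5 + 4).
Simple pole: residue = g(a) at a = 1, which is -2/7.

The residue is -2/7.


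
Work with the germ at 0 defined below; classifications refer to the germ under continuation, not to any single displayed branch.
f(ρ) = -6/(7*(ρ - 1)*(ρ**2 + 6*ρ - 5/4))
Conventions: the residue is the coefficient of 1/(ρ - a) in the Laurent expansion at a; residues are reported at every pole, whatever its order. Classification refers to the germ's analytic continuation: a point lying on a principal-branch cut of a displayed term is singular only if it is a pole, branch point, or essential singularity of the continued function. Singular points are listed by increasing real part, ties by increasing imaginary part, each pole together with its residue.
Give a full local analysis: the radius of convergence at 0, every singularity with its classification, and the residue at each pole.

Denominator factor (ρ**2 + 6*ρ - 5/4): discriminant 41, real irrational roots -3 + (1/2)*sqrt(41) and -3 - (1/2)*sqrt(41); poles of order 1, moduli -3 + (1/2)*sqrt(41) and 3 + (1/2)*sqrt(41).
Denominator factor (ρ - 1): pole of order 1 at 1, modulus 1.
The radius of convergence is the smallest modulus among the singular points: -3 + (1/2)*sqrt(41).
The factor ρ**2 + 6*ρ - 5/4 splits as (ρ - a)(ρ - a') with a = -3 - (1/2)*sqrt(41), a' = -3 + (1/2)*sqrt(41). At the order-1 pole a set g(ρ) = (ρ - a)*f(ρ) = [-6/(7*(ρ - 1))] / (ρ - a').
Simple pole: residue = g(a) at a = -3 - (1/2)*sqrt(41), which is 12/161 - (96/6601)*sqrt(41).
The factor ρ**2 + 6*ρ - 5/4 splits as (ρ - a)(ρ - a') with a = -3 + (1/2)*sqrt(41), a' = -3 - (1/2)*sqrt(41). At the order-1 pole a set g(ρ) = (ρ - a)*f(ρ) = [-6/(7*(ρ - 1))] / (ρ - a').
Simple pole: residue = g(a) at a = -3 + (1/2)*sqrt(41), which is 12/161 + (96/6601)*sqrt(41).
At the order-1 pole 1 set g(ρ) = (ρ - (1))*f(ρ) = -6/(7*(ρ**2 + 6*ρ - 5/4)).
Simple pole: residue = g(a) at a = 1, which is -24/161.
List the singular points by increasing real part (a conjugate pair: the negative imaginary part first).

Radius of convergence at 0: -3 + (1/2)*sqrt(41).
At -3 - (1/2)*sqrt(41): a pole of order 1; residue 12/161 - (96/6601)*sqrt(41).
At -3 + (1/2)*sqrt(41): a pole of order 1; residue 12/161 + (96/6601)*sqrt(41).
At 1: a pole of order 1; residue -24/161.


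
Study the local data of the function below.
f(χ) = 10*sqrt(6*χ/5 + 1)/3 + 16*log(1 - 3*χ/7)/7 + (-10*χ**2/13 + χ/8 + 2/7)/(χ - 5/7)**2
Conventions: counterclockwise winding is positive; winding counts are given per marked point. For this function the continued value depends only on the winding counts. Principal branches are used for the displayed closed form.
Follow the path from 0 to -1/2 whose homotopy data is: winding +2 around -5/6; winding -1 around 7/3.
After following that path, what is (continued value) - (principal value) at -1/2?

Continued minus principal equals -(32/7)*pi*i.

The rational part is single-valued and drops out of the difference; each branch term changes only by its own monodromy.
(10/3)*sqrt(1 - χ/(-5/6)): winding +2 is even, the square root returns to the same sheet, contribution 0.
(16/7)*log(1 - χ/(7/3)): each positive loop around 7/3 adds 2*pi*i to the log, so winding -1 contributes (16/7)*(-1)*2*pi*i = -(32/7)*pi*i.
Summing the contributions at χ = -1/2 gives -(32/7)*pi*i.


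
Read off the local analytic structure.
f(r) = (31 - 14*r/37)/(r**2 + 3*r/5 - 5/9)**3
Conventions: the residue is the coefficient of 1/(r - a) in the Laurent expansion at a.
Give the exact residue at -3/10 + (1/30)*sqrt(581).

The factor r**2 + 3*r/5 - 5/9 splits as (r - a)(r - a') with a = -3/10 + (1/30)*sqrt(581), a' = -3/10 - (1/30)*sqrt(581). At the order-3 pole a set g(r) = (r - a)^3*f(r) = [31 - 14*r/37] / (r - a')^3.
Order-3 pole: residue = g''(a)/2; g''(-3/10 + (1/30)*sqrt(581)) = (10490310000/7256548817)*sqrt(581), so the residue is (5245155000/7256548817)*sqrt(581).

The residue is (5245155000/7256548817)*sqrt(581).


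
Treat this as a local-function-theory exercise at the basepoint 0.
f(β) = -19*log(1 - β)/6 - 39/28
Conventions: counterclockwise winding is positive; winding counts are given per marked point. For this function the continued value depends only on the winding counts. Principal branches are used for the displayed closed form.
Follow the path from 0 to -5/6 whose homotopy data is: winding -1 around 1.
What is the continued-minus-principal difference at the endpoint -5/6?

The rational part is single-valued and drops out of the difference; each branch term changes only by its own monodromy.
(-19/6)*log(1 - β/(1)): each positive loop around 1 adds 2*pi*i to the log, so winding -1 contributes (-19/6)*(-1)*2*pi*i = (19/3)*pi*i.
Summing the contributions at β = -5/6 gives (19/3)*pi*i.

Continued minus principal equals (19/3)*pi*i.


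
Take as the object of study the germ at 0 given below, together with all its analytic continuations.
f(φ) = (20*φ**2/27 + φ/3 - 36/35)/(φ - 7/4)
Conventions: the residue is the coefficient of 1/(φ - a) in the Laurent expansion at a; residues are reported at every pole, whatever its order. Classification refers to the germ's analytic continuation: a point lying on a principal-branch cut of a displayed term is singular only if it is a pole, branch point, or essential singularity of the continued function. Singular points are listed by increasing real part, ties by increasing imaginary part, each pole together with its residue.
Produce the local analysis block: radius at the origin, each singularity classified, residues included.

Denominator factor (φ - 7/4): pole of order 1 at 7/4, modulus 7/4.
The radius of convergence is the smallest modulus among the singular points: 7/4.
At the order-1 pole 7/4 set g(φ) = (φ - (7/4))*f(φ) = 20*φ**2/27 + φ/3 - 36/35.
Simple pole: residue = g(a) at a = 7/4, which is 1723/945.

Radius of convergence at 0: 7/4.
At 7/4: a pole of order 1; residue 1723/945.


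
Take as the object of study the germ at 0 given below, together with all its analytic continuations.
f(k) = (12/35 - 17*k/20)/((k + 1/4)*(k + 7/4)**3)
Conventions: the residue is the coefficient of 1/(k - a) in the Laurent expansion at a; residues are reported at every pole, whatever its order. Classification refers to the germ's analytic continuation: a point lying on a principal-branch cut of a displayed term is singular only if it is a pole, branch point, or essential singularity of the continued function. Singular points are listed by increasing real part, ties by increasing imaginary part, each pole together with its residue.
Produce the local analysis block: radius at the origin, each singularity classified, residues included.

Denominator factor (k + 7/4)^3: pole of order 3 at -7/4, modulus 7/4.
Denominator factor (k + 1/4): pole of order 1 at -1/4, modulus 1/4.
The radius of convergence is the smallest modulus among the singular points: 1/4.
At the order-3 pole -7/4 set g(k) = (k - (-7/4))^3*f(k) = (12/35 - 17*k/20)/(k + 1/4).
Order-3 pole: residue = g''(a)/2; g''(-7/4) = -311/945, so the residue is -311/1890.
At the order-1 pole -1/4 set g(k) = (k - (-1/4))*f(k) = (12/35 - 17*k/20)/(k + 7/4)**3.
Simple pole: residue = g(a) at a = -1/4, which is 311/1890.
List the singular points by increasing real part (a conjugate pair: the negative imaginary part first).

Radius of convergence at 0: 1/4.
At -7/4: a pole of order 3; residue -311/1890.
At -1/4: a pole of order 1; residue 311/1890.


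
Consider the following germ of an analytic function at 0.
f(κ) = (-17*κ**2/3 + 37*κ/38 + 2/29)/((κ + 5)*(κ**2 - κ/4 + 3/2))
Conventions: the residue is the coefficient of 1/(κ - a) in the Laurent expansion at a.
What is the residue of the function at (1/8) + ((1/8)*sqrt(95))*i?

The residue is (-71303/366966) - ((454637/6972354)*sqrt(95))*i.

The factor κ**2 - κ/4 + 3/2 splits as (κ - a)(κ - a') with a = (1/8) + ((1/8)*sqrt(95))*i, a' = (1/8) - ((1/8)*sqrt(95))*i. At the order-1 pole a set g(κ) = (κ - a)*f(κ) = [(-17*κ**2/3 + 37*κ/38 + 2/29)/(κ + 5)] / (κ - a').
Simple pole: residue = g(a) at a = (1/8) + ((1/8)*sqrt(95))*i, which is (-71303/366966) - ((454637/6972354)*sqrt(95))*i.


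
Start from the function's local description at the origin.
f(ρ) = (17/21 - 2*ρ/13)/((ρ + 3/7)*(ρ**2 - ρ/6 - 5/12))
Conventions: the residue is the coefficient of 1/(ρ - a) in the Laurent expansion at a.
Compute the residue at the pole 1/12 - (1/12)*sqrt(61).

The factor ρ**2 - ρ/6 - 5/12 splits as (ρ - a)(ρ - a') with a = 1/12 - (1/12)*sqrt(61), a' = 1/12 + (1/12)*sqrt(61). At the order-1 pole a set g(ρ) = (ρ - a)*f(ρ) = [(17/21 - 2*ρ/13)/(ρ + 3/7)] / (ρ - a').
Simple pole: residue = g(a) at a = 1/12 - (1/12)*sqrt(61), which is 3346/1235 + (21694/75335)*sqrt(61).

The residue is 3346/1235 + (21694/75335)*sqrt(61).


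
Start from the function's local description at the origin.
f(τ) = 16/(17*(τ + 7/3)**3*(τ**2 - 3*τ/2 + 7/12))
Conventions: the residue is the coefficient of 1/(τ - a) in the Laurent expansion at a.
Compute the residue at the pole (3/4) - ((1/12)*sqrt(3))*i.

The residue is (-10637568/686011319) + ((2557440/40353607)*sqrt(3))*i.

The factor τ**2 - 3*τ/2 + 7/12 splits as (τ - a)(τ - a') with a = (3/4) - ((1/12)*sqrt(3))*i, a' = (3/4) + ((1/12)*sqrt(3))*i. At the order-1 pole a set g(τ) = (τ - a)*f(τ) = [16/(17*(τ + 7/3)**3)] / (τ - a').
Simple pole: residue = g(a) at a = (3/4) - ((1/12)*sqrt(3))*i, which is (-10637568/686011319) + ((2557440/40353607)*sqrt(3))*i.


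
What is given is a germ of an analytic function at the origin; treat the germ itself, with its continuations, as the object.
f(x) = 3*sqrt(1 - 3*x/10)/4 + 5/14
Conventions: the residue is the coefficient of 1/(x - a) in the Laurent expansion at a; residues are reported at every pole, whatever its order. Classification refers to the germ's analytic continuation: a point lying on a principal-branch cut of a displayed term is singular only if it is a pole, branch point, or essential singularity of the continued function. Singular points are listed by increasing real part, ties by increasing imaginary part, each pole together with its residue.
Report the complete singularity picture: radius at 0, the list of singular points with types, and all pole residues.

Radius of convergence at 0: 10/3.
At 10/3: an algebraic (square-root) branch point.

Branch term (3/4)*sqrt(1 - x/(10/3)): its argument vanishes at x = 10/3, a square-root branch point, modulus 10/3.
The radius of convergence is the smallest modulus among the singular points: 10/3.


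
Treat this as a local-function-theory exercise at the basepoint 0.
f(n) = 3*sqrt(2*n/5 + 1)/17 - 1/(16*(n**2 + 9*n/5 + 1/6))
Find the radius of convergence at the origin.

Denominator factor (n**2 + 9*n/5 + 1/6): discriminant 193/75, real irrational roots -9/10 + (1/30)*sqrt(579) and -9/10 - (1/30)*sqrt(579); poles of order 1, moduli 9/10 - (1/30)*sqrt(579) and 9/10 + (1/30)*sqrt(579).
Branch term (3/17)*sqrt(1 - n/(-5/2)): its argument vanishes at n = -5/2, a square-root branch point, modulus 5/2.
The radius of convergence is the smallest modulus among the singular points: 9/10 - (1/30)*sqrt(579).

The radius of convergence is 9/10 - (1/30)*sqrt(579).


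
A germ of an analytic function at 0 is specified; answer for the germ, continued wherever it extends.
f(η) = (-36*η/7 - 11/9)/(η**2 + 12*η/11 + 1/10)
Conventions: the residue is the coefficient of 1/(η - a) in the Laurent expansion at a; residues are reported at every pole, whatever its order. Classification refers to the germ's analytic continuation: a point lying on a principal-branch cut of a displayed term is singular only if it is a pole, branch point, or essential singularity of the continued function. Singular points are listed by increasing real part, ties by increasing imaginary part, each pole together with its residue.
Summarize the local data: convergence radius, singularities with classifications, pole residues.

Denominator factor (η**2 + 12*η/11 + 1/10): discriminant 478/605, real irrational roots -6/11 + (1/110)*sqrt(2390) and -6/11 - (1/110)*sqrt(2390); poles of order 1, moduli 6/11 - (1/110)*sqrt(2390) and 6/11 + (1/110)*sqrt(2390).
The radius of convergence is the smallest modulus among the singular points: 6/11 - (1/110)*sqrt(2390).
The factor η**2 + 12*η/11 + 1/10 splits as (η - a)(η - a') with a = -6/11 - (1/110)*sqrt(2390), a' = -6/11 + (1/110)*sqrt(2390). At the order-1 pole a set g(η) = (η - a)*f(η) = [-36*η/7 - 11/9] / (η - a').
Simple pole: residue = g(a) at a = -6/11 - (1/110)*sqrt(2390), which is -18/7 - (1097/30114)*sqrt(2390).
The factor η**2 + 12*η/11 + 1/10 splits as (η - a)(η - a') with a = -6/11 + (1/110)*sqrt(2390), a' = -6/11 - (1/110)*sqrt(2390). At the order-1 pole a set g(η) = (η - a)*f(η) = [-36*η/7 - 11/9] / (η - a').
Simple pole: residue = g(a) at a = -6/11 + (1/110)*sqrt(2390), which is -18/7 + (1097/30114)*sqrt(2390).
List the singular points by increasing real part (a conjugate pair: the negative imaginary part first).

Radius of convergence at 0: 6/11 - (1/110)*sqrt(2390).
At -6/11 - (1/110)*sqrt(2390): a pole of order 1; residue -18/7 - (1097/30114)*sqrt(2390).
At -6/11 + (1/110)*sqrt(2390): a pole of order 1; residue -18/7 + (1097/30114)*sqrt(2390).


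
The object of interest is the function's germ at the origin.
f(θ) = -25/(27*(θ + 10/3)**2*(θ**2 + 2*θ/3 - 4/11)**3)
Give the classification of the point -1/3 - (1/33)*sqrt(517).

The denominator factor θ**2 + 2*θ/3 - 4/11 vanishes at -1/3 - (1/33)*sqrt(517) and appears to the power 3; the numerator there equals -25/27, nonzero, and no other factor vanishes.
Hence a pole whose order is the multiplicity, 3.

The point is a pole of order 3.


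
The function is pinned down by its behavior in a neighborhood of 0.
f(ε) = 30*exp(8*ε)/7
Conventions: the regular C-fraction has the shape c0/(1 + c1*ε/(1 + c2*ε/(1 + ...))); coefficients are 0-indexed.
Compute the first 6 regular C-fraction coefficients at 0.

The regular C-fraction coefficients are [30/7, -8, 4, -4/3, 4/3, -4/5].

Taylor coefficients (expand at 0): a_0 = 30/7, a_1 = 240/7, a_2 = 960/7, a_3 = 2560/7, a_4 = 5120/7, a_5 = 8192/7.
c0 = a_0 = 30/7. Peel one level at a time: if S = 1 + c*ε/S' with S'(0) = 1, then c is the ε-coefficient of S and S' = c*ε/(S - 1).
S_1 = c0/f = 1 + (-8)*ε + (32)*ε^2 + ...; c1 = -8.
S_2 = c1*ε/(S_1 - 1) = 1 + (4)*ε + (16/3)*ε^2 + ...; c2 = 4.
S_3 = c2*ε/(S_2 - 1) = 1 + (-4/3)*ε + (16/9)*ε^2 + ...; c3 = -4/3.
S_4 = c3*ε/(S_3 - 1) = 1 + (4/3)*ε + (16/15)*ε^2 + ...; c4 = 4/3.
S_5 = c4*ε/(S_4 - 1) = 1 + (-4/5)*ε + ...; c5 = -4/5.


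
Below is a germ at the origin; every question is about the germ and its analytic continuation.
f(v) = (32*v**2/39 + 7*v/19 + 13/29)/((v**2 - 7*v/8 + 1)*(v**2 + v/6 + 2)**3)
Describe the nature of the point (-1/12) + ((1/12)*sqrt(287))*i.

The point is a pole of order 3.

The denominator factor v**2 + v/6 + 2 vanishes at (-1/12) + ((1/12)*sqrt(287))*i and appears to the power 3; the numerator there equals (-72127/59508) + ((515/26676)*sqrt(287))*i, nonzero, and no other factor vanishes.
Hence a pole whose order is the multiplicity, 3.


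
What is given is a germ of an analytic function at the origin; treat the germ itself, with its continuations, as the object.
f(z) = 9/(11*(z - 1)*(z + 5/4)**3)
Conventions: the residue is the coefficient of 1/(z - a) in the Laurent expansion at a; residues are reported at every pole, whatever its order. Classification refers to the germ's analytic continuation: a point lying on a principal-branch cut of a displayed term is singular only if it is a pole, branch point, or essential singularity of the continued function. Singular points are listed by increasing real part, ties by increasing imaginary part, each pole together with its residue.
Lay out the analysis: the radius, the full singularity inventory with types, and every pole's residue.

Radius of convergence at 0: 1.
At -5/4: a pole of order 3; residue -64/891.
At 1: a pole of order 1; residue 64/891.

Denominator factor (z - 1): pole of order 1 at 1, modulus 1.
Denominator factor (z + 5/4)^3: pole of order 3 at -5/4, modulus 5/4.
The radius of convergence is the smallest modulus among the singular points: 1.
At the order-3 pole -5/4 set g(z) = (z - (-5/4))^3*f(z) = 9/(11*(z - 1)).
Order-3 pole: residue = g''(a)/2; g''(-5/4) = -128/891, so the residue is -64/891.
At the order-1 pole 1 set g(z) = (z - (1))*f(z) = 9/(11*(z + 5/4)**3).
Simple pole: residue = g(a) at a = 1, which is 64/891.
List the singular points by increasing real part (a conjugate pair: the negative imaginary part first).


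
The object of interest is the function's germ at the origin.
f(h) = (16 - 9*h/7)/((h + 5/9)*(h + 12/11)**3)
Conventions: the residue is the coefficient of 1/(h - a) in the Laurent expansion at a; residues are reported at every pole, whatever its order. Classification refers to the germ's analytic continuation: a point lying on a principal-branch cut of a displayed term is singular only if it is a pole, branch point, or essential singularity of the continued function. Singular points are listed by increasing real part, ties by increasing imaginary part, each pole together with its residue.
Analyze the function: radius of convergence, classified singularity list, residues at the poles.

Radius of convergence at 0: 5/9.
At -12/11: a pole of order 3; residue -113524983/1042139.
At -5/9: a pole of order 1; residue 113524983/1042139.

Denominator factor (h + 5/9): pole of order 1 at -5/9, modulus 5/9.
Denominator factor (h + 12/11)^3: pole of order 3 at -12/11, modulus 12/11.
The radius of convergence is the smallest modulus among the singular points: 5/9.
At the order-3 pole -12/11 set g(h) = (h - (-12/11))^3*f(h) = (16 - 9*h/7)/(h + 5/9).
Order-3 pole: residue = g''(a)/2; g''(-12/11) = -227049966/1042139, so the residue is -113524983/1042139.
At the order-1 pole -5/9 set g(h) = (h - (-5/9))*f(h) = (16 - 9*h/7)/(h + 12/11)**3.
Simple pole: residue = g(a) at a = -5/9, which is 113524983/1042139.
List the singular points by increasing real part (a conjugate pair: the negative imaginary part first).


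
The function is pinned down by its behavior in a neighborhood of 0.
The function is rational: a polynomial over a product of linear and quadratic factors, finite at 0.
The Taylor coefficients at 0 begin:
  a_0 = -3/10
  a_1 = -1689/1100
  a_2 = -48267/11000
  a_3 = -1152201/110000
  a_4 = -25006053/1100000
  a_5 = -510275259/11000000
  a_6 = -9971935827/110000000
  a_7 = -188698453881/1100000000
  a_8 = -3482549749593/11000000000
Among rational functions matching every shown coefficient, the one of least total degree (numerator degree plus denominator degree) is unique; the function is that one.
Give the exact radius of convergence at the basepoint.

No rational of total degree below 7 reproduces all 9 coefficients; solving the [2/5] Pade equations on them gives f(k) = (-14*k**2/11 + 8*k/11 + 8/9)/((k - 2/3)**3*(k**2 + 2*k + 10)), whose expansion matches every shown term.
Denominator factor (k**2 + 2*k + 10): discriminant -36, complex-conjugate roots (-1) + (3)*i and (-1) - (3)*i; poles of order 1, moduli sqrt(10) and sqrt(10).
Denominator factor (k - 2/3)^3: pole of order 3 at 2/3, modulus 2/3.
The radius of convergence is the smallest modulus among the singular points: 2/3.

The radius of convergence is 2/3.


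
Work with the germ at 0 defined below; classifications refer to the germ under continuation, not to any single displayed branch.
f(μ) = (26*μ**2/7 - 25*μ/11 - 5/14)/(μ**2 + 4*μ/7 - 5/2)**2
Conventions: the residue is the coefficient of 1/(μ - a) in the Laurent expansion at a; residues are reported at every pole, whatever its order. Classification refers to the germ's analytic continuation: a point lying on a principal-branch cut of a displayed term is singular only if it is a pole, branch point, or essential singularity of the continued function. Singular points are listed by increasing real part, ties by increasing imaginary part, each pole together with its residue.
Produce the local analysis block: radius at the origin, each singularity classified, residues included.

Denominator factor (μ**2 + 4*μ/7 - 5/2)^2: discriminant 506/49, real irrational roots -2/7 + (1/14)*sqrt(506) and -2/7 - (1/14)*sqrt(506); poles of order 2, moduli -2/7 + (1/14)*sqrt(506) and 2/7 + (1/14)*sqrt(506).
The radius of convergence is the smallest modulus among the singular points: -2/7 + (1/14)*sqrt(506).
The factor μ**2 + 4*μ/7 - 5/2 splits as (μ - a)(μ - a') with a = -2/7 - (1/14)*sqrt(506), a' = -2/7 + (1/14)*sqrt(506). At the order-2 pole a set g(μ) = (μ - a)^2*f(μ) = [26*μ**2/7 - 25*μ/11 - 5/14] / (μ - a')^2.
Order-2 pole: residue = g'(a); g'(-2/7 - (1/14)*sqrt(506)) = -(67865/2816396)*sqrt(506), so the residue is -(67865/2816396)*sqrt(506).
The factor μ**2 + 4*μ/7 - 5/2 splits as (μ - a)(μ - a') with a = -2/7 + (1/14)*sqrt(506), a' = -2/7 - (1/14)*sqrt(506). At the order-2 pole a set g(μ) = (μ - a)^2*f(μ) = [26*μ**2/7 - 25*μ/11 - 5/14] / (μ - a')^2.
Order-2 pole: residue = g'(a); g'(-2/7 + (1/14)*sqrt(506)) = (67865/2816396)*sqrt(506), so the residue is (67865/2816396)*sqrt(506).
List the singular points by increasing real part (a conjugate pair: the negative imaginary part first).

Radius of convergence at 0: -2/7 + (1/14)*sqrt(506).
At -2/7 - (1/14)*sqrt(506): a pole of order 2; residue -(67865/2816396)*sqrt(506).
At -2/7 + (1/14)*sqrt(506): a pole of order 2; residue (67865/2816396)*sqrt(506).


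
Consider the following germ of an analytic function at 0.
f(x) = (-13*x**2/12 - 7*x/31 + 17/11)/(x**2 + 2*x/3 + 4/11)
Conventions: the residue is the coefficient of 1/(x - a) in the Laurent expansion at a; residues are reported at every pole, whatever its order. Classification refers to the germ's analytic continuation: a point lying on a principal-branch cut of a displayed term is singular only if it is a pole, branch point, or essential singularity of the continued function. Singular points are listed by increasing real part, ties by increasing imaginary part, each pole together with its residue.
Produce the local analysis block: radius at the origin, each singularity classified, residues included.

Denominator factor (x**2 + 2*x/3 + 4/11): discriminant -100/99, complex-conjugate roots (-1/3) + ((5/33)*sqrt(11))*i and (-1/3) - ((5/33)*sqrt(11))*i; poles of order 1, moduli (2/11)*sqrt(11) and (2/11)*sqrt(11).
The radius of convergence is the smallest modulus among the singular points: (2/11)*sqrt(11).
The factor x**2 + 2*x/3 + 4/11 splits as (x - a)(x - a') with a = (-1/3) - ((5/33)*sqrt(11))*i, a' = (-1/3) + ((5/33)*sqrt(11))*i. At the order-1 pole a set g(x) = (x - a)*f(x) = [-13*x**2/12 - 7*x/31 + 17/11] / (x - a').
Simple pole: residue = g(a) at a = (-1/3) - ((5/33)*sqrt(11))*i, which is (277/1116) + ((6533/12276)*sqrt(11))*i.
The factor x**2 + 2*x/3 + 4/11 splits as (x - a)(x - a') with a = (-1/3) + ((5/33)*sqrt(11))*i, a' = (-1/3) - ((5/33)*sqrt(11))*i. At the order-1 pole a set g(x) = (x - a)*f(x) = [-13*x**2/12 - 7*x/31 + 17/11] / (x - a').
Simple pole: residue = g(a) at a = (-1/3) + ((5/33)*sqrt(11))*i, which is (277/1116) - ((6533/12276)*sqrt(11))*i.
List the singular points by increasing real part (a conjugate pair: the negative imaginary part first).

Radius of convergence at 0: (2/11)*sqrt(11).
At (-1/3) - ((5/33)*sqrt(11))*i: a pole of order 1; residue (277/1116) + ((6533/12276)*sqrt(11))*i.
At (-1/3) + ((5/33)*sqrt(11))*i: a pole of order 1; residue (277/1116) - ((6533/12276)*sqrt(11))*i.


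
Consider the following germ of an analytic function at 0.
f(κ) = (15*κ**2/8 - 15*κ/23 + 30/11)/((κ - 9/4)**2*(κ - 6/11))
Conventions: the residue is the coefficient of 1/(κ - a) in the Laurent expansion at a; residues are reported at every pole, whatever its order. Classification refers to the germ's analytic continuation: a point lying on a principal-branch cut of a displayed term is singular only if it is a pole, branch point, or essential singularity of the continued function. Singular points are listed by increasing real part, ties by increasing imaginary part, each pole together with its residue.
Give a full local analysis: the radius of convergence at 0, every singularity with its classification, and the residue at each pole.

Denominator factor (κ - 9/4)^2: pole of order 2 at 9/4, modulus 9/4.
Denominator factor (κ - 6/11): pole of order 1 at 6/11, modulus 6/11.
The radius of convergence is the smallest modulus among the singular points: 6/11.
At the order-1 pole 6/11 set g(κ) = (κ - (6/11))*f(κ) = (15*κ**2/8 - 15*κ/23 + 30/11)/(κ - 9/4)**2.
Simple pole: residue = g(a) at a = 6/11, which is 8696/8625.
At the order-2 pole 9/4 set g(κ) = (κ - (9/4))^2*f(κ) = (15*κ**2/8 - 15*κ/23 + 30/11)/(κ - 6/11).
Order-2 pole: residue = g'(a); g'(9/4) = 59807/69000, so the residue is 59807/69000.
List the singular points by increasing real part (a conjugate pair: the negative imaginary part first).

Radius of convergence at 0: 6/11.
At 6/11: a pole of order 1; residue 8696/8625.
At 9/4: a pole of order 2; residue 59807/69000.


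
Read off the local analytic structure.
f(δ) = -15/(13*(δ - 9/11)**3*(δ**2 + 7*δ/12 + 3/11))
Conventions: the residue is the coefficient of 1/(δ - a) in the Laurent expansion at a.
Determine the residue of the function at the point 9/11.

At the order-3 pole 9/11 set g(δ) = (δ - (9/11))^3*f(δ) = -15/(13*(δ**2 + 7*δ/12 + 3/11)).
Order-3 pole: residue = g''(a)/2; g''(9/11) = -35792559880/12645465417, so the residue is -17896279940/12645465417.

The residue is -17896279940/12645465417.


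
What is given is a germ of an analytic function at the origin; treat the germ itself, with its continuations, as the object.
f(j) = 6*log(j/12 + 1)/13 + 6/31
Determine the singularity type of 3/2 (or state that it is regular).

There is no denominator, hence no pole anywhere.
Branch term log(1 - j/(-12)): argument at 3/2 is 9/8, nonzero, so 3/2 is not its branch point (a point on a principal cut is still regular for the continued germ).
So the germ continues analytically to 3/2.

The point is a regular point.


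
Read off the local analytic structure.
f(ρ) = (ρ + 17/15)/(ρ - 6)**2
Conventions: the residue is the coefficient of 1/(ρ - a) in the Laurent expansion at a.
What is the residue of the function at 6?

At the order-2 pole 6 set g(ρ) = (ρ - (6))^2*f(ρ) = ρ + 17/15.
Order-2 pole: residue = g'(a); g'(6) = 1, so the residue is 1.

The residue is 1.


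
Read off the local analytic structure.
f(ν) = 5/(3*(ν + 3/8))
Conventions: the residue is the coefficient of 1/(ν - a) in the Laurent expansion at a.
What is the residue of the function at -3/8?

The residue is 5/3.

At the order-1 pole -3/8 set g(ν) = (ν - (-3/8))*f(ν) = 5/3.
Simple pole: residue = g(a) at a = -3/8, which is 5/3.


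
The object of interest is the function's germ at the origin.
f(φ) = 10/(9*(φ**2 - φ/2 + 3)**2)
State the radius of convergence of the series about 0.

The radius of convergence is sqrt(3).

Denominator factor (φ**2 - φ/2 + 3)^2: discriminant -47/4, complex-conjugate roots (1/4) + ((1/4)*sqrt(47))*i and (1/4) - ((1/4)*sqrt(47))*i; poles of order 2, moduli sqrt(3) and sqrt(3).
The radius of convergence is the smallest modulus among the singular points: sqrt(3).


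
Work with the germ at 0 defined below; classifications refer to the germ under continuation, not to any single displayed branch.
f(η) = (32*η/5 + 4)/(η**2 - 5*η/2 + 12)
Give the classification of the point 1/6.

Denominator factors: η**2 - 5*η/2 + 12 = 209/18 at η = 1/6 — none vanishes.
So the germ continues analytically to 1/6.

The point is a regular point.


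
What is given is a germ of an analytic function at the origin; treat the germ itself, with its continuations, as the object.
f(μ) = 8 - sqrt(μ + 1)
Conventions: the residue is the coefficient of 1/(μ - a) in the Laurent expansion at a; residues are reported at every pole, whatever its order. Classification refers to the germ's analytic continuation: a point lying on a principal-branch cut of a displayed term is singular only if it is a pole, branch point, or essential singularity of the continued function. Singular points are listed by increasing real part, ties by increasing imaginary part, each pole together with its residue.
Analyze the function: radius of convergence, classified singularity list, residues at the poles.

Radius of convergence at 0: 1.
At -1: an algebraic (square-root) branch point.

Branch term (-1)*sqrt(1 - μ/(-1)): its argument vanishes at μ = -1, a square-root branch point, modulus 1.
The radius of convergence is the smallest modulus among the singular points: 1.


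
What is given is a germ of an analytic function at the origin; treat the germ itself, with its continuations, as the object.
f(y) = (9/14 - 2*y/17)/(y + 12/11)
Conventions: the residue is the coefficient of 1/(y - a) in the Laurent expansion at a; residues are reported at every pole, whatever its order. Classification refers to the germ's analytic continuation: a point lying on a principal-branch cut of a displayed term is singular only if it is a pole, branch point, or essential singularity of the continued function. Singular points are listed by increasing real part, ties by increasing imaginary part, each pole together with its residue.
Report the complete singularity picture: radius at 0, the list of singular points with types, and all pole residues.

Denominator factor (y + 12/11): pole of order 1 at -12/11, modulus 12/11.
The radius of convergence is the smallest modulus among the singular points: 12/11.
At the order-1 pole -12/11 set g(y) = (y - (-12/11))*f(y) = 9/14 - 2*y/17.
Simple pole: residue = g(a) at a = -12/11, which is 2019/2618.

Radius of convergence at 0: 12/11.
At -12/11: a pole of order 1; residue 2019/2618.


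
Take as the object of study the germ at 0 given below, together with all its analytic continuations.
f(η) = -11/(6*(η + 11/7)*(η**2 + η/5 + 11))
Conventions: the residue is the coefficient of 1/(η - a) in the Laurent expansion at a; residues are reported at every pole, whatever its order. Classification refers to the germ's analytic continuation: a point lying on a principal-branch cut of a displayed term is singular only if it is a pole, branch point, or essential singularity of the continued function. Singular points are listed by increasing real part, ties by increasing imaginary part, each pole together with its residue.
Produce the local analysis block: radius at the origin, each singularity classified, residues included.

Denominator factor (η**2 + η/5 + 11): discriminant -1099/25, complex-conjugate roots (-1/10) + ((1/10)*sqrt(1099))*i and (-1/10) - ((1/10)*sqrt(1099))*i; poles of order 1, moduli sqrt(11) and sqrt(11).
Denominator factor (η + 11/7): pole of order 1 at -11/7, modulus 11/7.
The radius of convergence is the smallest modulus among the singular points: 11/7.
At the order-1 pole -11/7 set g(η) = (η - (-11/7))*f(η) = -11/(6*(η**2 + η/5 + 11)).
Simple pole: residue = g(a) at a = -11/7, which is -245/1758.
The factor η**2 + η/5 + 11 splits as (η - a)(η - a') with a = (-1/10) - ((1/10)*sqrt(1099))*i, a' = (-1/10) + ((1/10)*sqrt(1099))*i. At the order-1 pole a set g(η) = (η - a)*f(η) = [-11/(6*(η + 11/7))] / (η - a').
Simple pole: residue = g(a) at a = (-1/10) - ((1/10)*sqrt(1099))*i, which is (245/3516) - ((515/552012)*sqrt(1099))*i.
The factor η**2 + η/5 + 11 splits as (η - a)(η - a') with a = (-1/10) + ((1/10)*sqrt(1099))*i, a' = (-1/10) - ((1/10)*sqrt(1099))*i. At the order-1 pole a set g(η) = (η - a)*f(η) = [-11/(6*(η + 11/7))] / (η - a').
Simple pole: residue = g(a) at a = (-1/10) + ((1/10)*sqrt(1099))*i, which is (245/3516) + ((515/552012)*sqrt(1099))*i.
List the singular points by increasing real part (a conjugate pair: the negative imaginary part first).

Radius of convergence at 0: 11/7.
At -11/7: a pole of order 1; residue -245/1758.
At (-1/10) - ((1/10)*sqrt(1099))*i: a pole of order 1; residue (245/3516) - ((515/552012)*sqrt(1099))*i.
At (-1/10) + ((1/10)*sqrt(1099))*i: a pole of order 1; residue (245/3516) + ((515/552012)*sqrt(1099))*i.


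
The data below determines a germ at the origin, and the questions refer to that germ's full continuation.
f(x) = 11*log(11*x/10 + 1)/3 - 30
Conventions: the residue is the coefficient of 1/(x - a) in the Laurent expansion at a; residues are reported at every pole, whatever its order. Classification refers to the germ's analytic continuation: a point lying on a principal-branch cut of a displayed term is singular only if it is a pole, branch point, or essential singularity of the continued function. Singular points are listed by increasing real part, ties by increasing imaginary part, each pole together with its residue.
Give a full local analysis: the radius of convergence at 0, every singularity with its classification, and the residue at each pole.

Branch term (11/3)*log(1 - x/(-10/11)): its argument vanishes at x = -10/11, a logarithmic branch point, modulus 10/11.
The radius of convergence is the smallest modulus among the singular points: 10/11.

Radius of convergence at 0: 10/11.
At -10/11: a logarithmic branch point.


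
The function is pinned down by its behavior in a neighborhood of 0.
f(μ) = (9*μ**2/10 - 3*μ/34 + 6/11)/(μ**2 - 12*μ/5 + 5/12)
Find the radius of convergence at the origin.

Denominator factor (μ**2 - 12*μ/5 + 5/12): discriminant 307/75, real irrational roots 6/5 + (1/30)*sqrt(921) and 6/5 - (1/30)*sqrt(921); poles of order 1, moduli 6/5 + (1/30)*sqrt(921) and 6/5 - (1/30)*sqrt(921).
The radius of convergence is the smallest modulus among the singular points: 6/5 - (1/30)*sqrt(921).

The radius of convergence is 6/5 - (1/30)*sqrt(921).


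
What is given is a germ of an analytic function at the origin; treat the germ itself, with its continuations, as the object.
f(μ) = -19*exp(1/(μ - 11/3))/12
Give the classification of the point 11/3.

The exponent 1/(μ - (11/3)) has a pole at 11/3, so exp(1/(μ - (11/3))) takes every nonzero value near it: an essential singularity (not a pole of any order).

The point is an essential singularity.


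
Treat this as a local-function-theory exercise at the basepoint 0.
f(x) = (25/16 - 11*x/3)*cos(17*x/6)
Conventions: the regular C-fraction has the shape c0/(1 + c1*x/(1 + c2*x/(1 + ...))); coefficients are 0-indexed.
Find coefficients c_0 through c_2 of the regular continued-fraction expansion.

Taylor coefficients (expand at 0): a_0 = 25/16, a_1 = -11/3, a_2 = -7225/1152.
c0 = a_0 = 25/16. Peel one level at a time: if S = 1 + c*x/S' with S'(0) = 1, then c is the x-coefficient of S and S' = c*x/(S - 1).
S_1 = c0/f = 1 + (176/75)*x + (142811/15000)*x^2 + ...; c1 = 176/75.
S_2 = c1*x/(S_1 - 1) = 1 + (-142811/35200)*x + ...; c2 = -142811/35200.

The regular C-fraction coefficients are [25/16, 176/75, -142811/35200].


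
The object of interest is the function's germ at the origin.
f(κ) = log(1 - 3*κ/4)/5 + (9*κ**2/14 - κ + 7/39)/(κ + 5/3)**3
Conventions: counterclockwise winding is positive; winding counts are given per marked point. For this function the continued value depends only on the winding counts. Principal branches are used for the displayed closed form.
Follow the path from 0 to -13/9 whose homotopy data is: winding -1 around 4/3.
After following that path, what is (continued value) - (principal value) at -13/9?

Continued minus principal equals -(2/5)*pi*i.

The rational part is single-valued and drops out of the difference; each branch term changes only by its own monodromy.
(1/5)*log(1 - κ/(4/3)): each positive loop around 4/3 adds 2*pi*i to the log, so winding -1 contributes (1/5)*(-1)*2*pi*i = -(2/5)*pi*i.
Summing the contributions at κ = -13/9 gives -(2/5)*pi*i.


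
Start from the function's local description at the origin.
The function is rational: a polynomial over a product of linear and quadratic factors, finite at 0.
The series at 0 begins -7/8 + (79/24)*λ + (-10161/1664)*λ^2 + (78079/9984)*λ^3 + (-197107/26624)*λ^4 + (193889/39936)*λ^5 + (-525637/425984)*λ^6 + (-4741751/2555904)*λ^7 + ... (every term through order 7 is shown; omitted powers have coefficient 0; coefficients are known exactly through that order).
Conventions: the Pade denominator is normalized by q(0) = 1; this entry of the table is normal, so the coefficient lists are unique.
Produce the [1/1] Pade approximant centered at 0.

Taylor coefficients needed (read off): a_0 = -7/8, a_1 = 79/24, a_2 = -10161/1664.
Write the denominator as Q(λ) = 1 + q1*λ. Requiring Q*f - P = O(λ^3) with deg P <= 1 kills the coefficients of λ^2..λ^2 in Q*f:
  λ^2: a_2 + q1*a_1 = 0, i.e. -10161/1664 + (79/24)*q1 = 0.
Solving this linear system: q1 = 30483/16432.
The numerator is Q*f truncated at degree 1: P0 = a_0 = -7/8; P1 = a_1 + q1*a_0 = 657985/394368.

The Pade approximant has numerator coefficients [-7/8, 657985/394368]; denominator coefficients [1, 30483/16432].


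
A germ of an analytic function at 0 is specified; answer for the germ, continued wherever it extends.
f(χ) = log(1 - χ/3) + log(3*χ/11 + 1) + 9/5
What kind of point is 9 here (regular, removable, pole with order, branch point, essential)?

There is no denominator, hence no pole anywhere.
Branch term log(1 - χ/(3)): argument at 9 is -2, nonzero, so 9 is not its branch point (a point on a principal cut is still regular for the continued germ).
Branch term log(1 - χ/(-11/3)): argument at 9 is 38/11, nonzero, so 9 is not its branch point (a point on a principal cut is still regular for the continued germ).
So the germ continues analytically to 9.

The point is a regular point.


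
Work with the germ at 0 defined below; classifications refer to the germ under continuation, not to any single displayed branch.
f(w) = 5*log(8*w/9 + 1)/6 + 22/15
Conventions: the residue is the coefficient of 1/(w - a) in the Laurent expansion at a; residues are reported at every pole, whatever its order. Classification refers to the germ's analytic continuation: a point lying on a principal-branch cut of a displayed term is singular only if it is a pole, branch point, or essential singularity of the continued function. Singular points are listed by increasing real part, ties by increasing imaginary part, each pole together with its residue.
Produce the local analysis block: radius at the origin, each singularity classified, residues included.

Radius of convergence at 0: 9/8.
At -9/8: a logarithmic branch point.

Branch term (5/6)*log(1 - w/(-9/8)): its argument vanishes at w = -9/8, a logarithmic branch point, modulus 9/8.
The radius of convergence is the smallest modulus among the singular points: 9/8.
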